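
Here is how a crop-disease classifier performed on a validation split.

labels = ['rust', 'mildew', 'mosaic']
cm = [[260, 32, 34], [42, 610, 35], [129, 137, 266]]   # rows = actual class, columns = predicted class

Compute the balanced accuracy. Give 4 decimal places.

0.7285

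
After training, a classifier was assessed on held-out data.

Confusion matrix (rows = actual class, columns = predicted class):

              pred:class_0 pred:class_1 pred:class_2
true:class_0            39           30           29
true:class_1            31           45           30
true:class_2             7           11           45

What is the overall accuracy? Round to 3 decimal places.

0.483

Accuracy = trace / total = (39+45+45=129) / 267 = 129/267 = 0.483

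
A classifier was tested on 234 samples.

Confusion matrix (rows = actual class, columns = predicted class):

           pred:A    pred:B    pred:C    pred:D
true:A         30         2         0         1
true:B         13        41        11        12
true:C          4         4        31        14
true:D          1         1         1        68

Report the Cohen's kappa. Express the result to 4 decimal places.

Observed agreement pₒ = trace/N = 170/234 = 0.72650
Expected agreement pₑ = Σ (rowᵢ·colᵢ)/N² = (33·48 + 77·48 + 53·43 + 71·95)/234² = 0.26123
κ = (pₒ − pₑ)/(1 − pₑ) = (0.72650 − 0.26123)/(1 − 0.26123) = 0.6298

0.6298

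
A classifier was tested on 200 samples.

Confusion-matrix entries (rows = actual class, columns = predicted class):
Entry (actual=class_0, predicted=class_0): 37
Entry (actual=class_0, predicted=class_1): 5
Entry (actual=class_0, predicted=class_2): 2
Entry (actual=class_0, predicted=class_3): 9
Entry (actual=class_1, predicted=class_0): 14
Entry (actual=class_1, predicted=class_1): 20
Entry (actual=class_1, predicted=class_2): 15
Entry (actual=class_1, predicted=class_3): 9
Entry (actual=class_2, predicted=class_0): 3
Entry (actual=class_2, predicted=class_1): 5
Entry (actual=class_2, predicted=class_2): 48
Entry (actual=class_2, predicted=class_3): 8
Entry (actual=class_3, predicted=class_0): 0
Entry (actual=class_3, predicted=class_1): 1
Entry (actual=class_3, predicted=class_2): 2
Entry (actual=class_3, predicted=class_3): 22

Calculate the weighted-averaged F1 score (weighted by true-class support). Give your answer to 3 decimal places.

Per-class F1 score (2·TP/(2·TP+FP+FN)):
  class_0: TP=37, FP=14+3+0=17, FN=5+2+9=16 → 74/107 = 0.6916
  class_1: TP=20, FP=5+5+1=11, FN=14+15+9=38 → 40/89 = 0.4494
  class_2: TP=48, FP=2+15+2=19, FN=3+5+8=16 → 96/131 = 0.7328
  class_3: TP=22, FP=9+9+8=26, FN=0+1+2=3 → 44/73 = 0.6027
Weighted-F1 score = Σ (supportᵢ/N)·F1 scoreᵢ with N=200: (53/200)·0.6916 + (58/200)·0.4494 + (64/200)·0.7328 + (25/200)·0.6027 = 0.623

0.623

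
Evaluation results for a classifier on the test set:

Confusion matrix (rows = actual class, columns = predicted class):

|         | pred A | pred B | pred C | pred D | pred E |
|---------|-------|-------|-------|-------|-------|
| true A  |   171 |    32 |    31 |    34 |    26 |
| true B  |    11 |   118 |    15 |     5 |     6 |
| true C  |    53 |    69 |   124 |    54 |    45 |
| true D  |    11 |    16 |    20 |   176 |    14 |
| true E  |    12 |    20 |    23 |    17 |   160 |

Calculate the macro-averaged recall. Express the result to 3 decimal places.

Per-class recall (TP/(TP+FN)):
  A: TP=171, FN=32+31+34+26=123 → 171/294 = 0.5816
  B: TP=118, FN=11+15+5+6=37 → 118/155 = 0.7613
  C: TP=124, FN=53+69+54+45=221 → 124/345 = 0.3594
  D: TP=176, FN=11+16+20+14=61 → 176/237 = 0.7426
  E: TP=160, FN=12+20+23+17=72 → 160/232 = 0.6897
Macro-recall = mean = (0.5816 + 0.7613 + 0.3594 + 0.7426 + 0.6897) / 5 = 0.627

0.627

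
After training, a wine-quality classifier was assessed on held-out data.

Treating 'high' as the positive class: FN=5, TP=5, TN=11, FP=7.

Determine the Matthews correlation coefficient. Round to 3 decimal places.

MCC = (TP·TN − FP·FN) / √((TP+FP)(TP+FN)(TN+FP)(TN+FN))
Numerator = 5·11 − 7·5 = 20
Denominator = √(12·10·18·16) = √34560 = 185.9032
MCC = 20 / 185.9032 = 0.108

0.108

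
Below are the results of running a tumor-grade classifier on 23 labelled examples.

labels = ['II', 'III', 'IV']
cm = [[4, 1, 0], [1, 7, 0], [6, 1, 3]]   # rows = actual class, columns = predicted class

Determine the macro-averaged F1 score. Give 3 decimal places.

0.595

Per-class F1 score (2·TP/(2·TP+FP+FN)):
  II: TP=4, FP=1+6=7, FN=1+0=1 → 8/16 = 0.5000
  III: TP=7, FP=1+1=2, FN=1+0=1 → 14/17 = 0.8235
  IV: TP=3, FP=0+0=0, FN=6+1=7 → 6/13 = 0.4615
Macro-F1 score = mean = (0.5000 + 0.8235 + 0.4615) / 3 = 0.595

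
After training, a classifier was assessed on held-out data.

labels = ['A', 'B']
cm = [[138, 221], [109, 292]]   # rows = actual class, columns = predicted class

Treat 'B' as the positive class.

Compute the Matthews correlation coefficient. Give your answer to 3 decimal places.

0.120

MCC = (TP·TN − FP·FN) / √((TP+FP)(TP+FN)(TN+FP)(TN+FN))
Numerator = 292·138 − 221·109 = 16207
Denominator = √(513·401·359·247) = √18241188849 = 135059.9454
MCC = 16207 / 135059.9454 = 0.120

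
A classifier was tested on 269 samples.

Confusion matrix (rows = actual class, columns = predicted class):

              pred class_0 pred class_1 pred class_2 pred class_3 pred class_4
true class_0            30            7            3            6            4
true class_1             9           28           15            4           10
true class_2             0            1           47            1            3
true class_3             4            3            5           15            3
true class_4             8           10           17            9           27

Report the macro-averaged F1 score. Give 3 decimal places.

Per-class F1 score (2·TP/(2·TP+FP+FN)):
  class_0: TP=30, FP=9+0+4+8=21, FN=7+3+6+4=20 → 60/101 = 0.5941
  class_1: TP=28, FP=7+1+3+10=21, FN=9+15+4+10=38 → 56/115 = 0.4870
  class_2: TP=47, FP=3+15+5+17=40, FN=0+1+1+3=5 → 94/139 = 0.6763
  class_3: TP=15, FP=6+4+1+9=20, FN=4+3+5+3=15 → 30/65 = 0.4615
  class_4: TP=27, FP=4+10+3+3=20, FN=8+10+17+9=44 → 54/118 = 0.4576
Macro-F1 score = mean = (0.5941 + 0.4870 + 0.6763 + 0.4615 + 0.4576) / 5 = 0.535

0.535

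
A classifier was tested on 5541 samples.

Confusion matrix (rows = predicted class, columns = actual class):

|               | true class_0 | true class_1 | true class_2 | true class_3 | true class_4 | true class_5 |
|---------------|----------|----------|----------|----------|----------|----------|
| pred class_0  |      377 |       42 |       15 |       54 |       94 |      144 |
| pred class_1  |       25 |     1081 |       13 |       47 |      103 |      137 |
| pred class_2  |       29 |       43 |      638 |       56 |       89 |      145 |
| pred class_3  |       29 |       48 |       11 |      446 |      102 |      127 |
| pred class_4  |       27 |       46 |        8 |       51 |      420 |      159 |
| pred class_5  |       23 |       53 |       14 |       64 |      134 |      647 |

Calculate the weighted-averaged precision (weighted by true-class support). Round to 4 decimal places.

0.6564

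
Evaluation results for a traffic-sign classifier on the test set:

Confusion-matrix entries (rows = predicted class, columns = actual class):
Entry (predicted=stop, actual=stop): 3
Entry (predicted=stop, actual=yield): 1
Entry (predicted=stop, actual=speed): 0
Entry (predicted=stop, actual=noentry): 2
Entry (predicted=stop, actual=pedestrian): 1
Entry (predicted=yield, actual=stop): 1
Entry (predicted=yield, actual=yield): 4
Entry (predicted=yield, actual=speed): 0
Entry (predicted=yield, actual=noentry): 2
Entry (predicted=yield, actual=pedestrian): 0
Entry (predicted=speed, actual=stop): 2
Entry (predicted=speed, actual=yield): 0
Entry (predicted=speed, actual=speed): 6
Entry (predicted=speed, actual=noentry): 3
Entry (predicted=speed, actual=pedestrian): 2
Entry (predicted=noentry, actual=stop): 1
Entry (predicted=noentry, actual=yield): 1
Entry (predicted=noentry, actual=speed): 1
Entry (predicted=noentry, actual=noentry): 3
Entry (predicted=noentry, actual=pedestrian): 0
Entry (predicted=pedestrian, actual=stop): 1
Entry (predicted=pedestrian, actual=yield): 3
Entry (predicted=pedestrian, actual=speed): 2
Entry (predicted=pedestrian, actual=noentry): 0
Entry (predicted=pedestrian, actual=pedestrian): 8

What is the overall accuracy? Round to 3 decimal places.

0.511

Accuracy = trace / total = (3+4+6+3+8=24) / 47 = 24/47 = 0.511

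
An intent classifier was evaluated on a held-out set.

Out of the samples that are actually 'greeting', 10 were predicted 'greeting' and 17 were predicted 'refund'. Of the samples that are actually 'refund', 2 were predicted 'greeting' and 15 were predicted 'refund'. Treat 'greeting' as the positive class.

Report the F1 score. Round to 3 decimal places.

0.513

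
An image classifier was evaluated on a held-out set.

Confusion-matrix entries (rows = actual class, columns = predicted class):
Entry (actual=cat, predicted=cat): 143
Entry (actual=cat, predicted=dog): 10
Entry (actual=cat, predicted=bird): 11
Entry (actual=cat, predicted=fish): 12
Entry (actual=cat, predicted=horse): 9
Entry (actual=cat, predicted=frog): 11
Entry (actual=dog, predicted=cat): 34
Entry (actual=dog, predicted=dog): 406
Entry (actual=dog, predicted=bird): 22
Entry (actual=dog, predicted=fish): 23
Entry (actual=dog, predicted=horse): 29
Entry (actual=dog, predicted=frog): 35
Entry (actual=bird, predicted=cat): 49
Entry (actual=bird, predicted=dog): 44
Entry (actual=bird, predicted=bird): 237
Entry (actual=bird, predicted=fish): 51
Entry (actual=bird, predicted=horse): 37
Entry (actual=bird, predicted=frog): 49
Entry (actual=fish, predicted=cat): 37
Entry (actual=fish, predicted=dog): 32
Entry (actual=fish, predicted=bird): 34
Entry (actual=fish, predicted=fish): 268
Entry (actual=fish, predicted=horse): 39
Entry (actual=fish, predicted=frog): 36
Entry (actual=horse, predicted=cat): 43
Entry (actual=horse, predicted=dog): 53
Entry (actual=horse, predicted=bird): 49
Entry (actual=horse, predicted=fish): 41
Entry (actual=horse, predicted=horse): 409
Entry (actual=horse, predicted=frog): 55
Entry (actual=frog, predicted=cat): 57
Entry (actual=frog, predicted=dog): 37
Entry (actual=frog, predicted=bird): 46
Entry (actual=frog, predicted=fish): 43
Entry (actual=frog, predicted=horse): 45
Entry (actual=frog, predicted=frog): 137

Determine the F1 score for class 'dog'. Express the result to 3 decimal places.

0.718

F1 score = 2·TP/(2·TP+FP+FN).
dog: TP=406, FP=10+44+32+53+37=176, FN=34+22+23+29+35=143 → 812/1131 = 0.7179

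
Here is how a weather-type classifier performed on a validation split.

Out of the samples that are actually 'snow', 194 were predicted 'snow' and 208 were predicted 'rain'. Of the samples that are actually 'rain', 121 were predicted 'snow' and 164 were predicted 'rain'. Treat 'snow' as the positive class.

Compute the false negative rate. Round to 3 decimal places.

0.517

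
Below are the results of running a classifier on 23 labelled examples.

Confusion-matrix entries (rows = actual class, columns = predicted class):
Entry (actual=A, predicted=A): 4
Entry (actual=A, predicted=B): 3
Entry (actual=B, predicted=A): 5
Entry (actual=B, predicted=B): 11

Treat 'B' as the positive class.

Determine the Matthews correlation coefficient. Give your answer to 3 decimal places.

0.244

MCC = (TP·TN − FP·FN) / √((TP+FP)(TP+FN)(TN+FP)(TN+FN))
Numerator = 11·4 − 3·5 = 29
Denominator = √(14·16·7·9) = √14112 = 118.7939
MCC = 29 / 118.7939 = 0.244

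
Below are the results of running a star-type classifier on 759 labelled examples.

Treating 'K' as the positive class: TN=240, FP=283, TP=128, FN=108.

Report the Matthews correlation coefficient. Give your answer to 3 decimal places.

MCC = (TP·TN − FP·FN) / √((TP+FP)(TP+FN)(TN+FP)(TN+FN))
Numerator = 128·240 − 283·108 = 156
Denominator = √(411·236·523·348) = √17653659984 = 132867.0764
MCC = 156 / 132867.0764 = 0.001

0.001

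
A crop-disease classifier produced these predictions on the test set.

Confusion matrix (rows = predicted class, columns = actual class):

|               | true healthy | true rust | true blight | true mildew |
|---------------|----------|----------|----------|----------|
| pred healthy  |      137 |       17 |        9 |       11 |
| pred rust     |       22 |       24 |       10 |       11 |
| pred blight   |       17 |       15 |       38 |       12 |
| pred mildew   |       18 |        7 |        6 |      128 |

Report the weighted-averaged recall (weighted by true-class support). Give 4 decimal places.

0.6784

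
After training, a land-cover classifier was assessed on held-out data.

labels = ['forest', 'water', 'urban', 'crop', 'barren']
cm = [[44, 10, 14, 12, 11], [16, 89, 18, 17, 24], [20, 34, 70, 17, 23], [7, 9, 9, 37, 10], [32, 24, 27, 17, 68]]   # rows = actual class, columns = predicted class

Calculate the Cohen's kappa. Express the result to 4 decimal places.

0.3267

Observed agreement pₒ = trace/N = 308/659 = 0.46737
Expected agreement pₑ = Σ (rowᵢ·colᵢ)/N² = (91·119 + 164·166 + 164·138 + 72·100 + 168·136)/659² = 0.20893
κ = (pₒ − pₑ)/(1 − pₑ) = (0.46737 − 0.20893)/(1 − 0.20893) = 0.3267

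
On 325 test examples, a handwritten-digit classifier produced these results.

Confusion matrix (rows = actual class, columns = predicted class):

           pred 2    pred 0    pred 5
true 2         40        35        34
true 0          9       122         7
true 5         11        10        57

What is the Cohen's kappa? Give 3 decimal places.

0.496

Observed agreement pₒ = trace/N = 219/325 = 0.6738
Expected agreement pₑ = Σ (rowᵢ·colᵢ)/N² = (109·60 + 138·167 + 78·98)/325² = 0.3525
κ = (pₒ − pₑ)/(1 − pₑ) = (0.6738 − 0.3525)/(1 − 0.3525) = 0.496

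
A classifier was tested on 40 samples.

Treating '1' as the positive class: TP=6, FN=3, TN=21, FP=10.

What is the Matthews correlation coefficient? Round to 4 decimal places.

0.2933

MCC = (TP·TN − FP·FN) / √((TP+FP)(TP+FN)(TN+FP)(TN+FN))
Numerator = 6·21 − 10·3 = 96
Denominator = √(16·9·31·24) = √107136 = 327.3164
MCC = 96 / 327.3164 = 0.2933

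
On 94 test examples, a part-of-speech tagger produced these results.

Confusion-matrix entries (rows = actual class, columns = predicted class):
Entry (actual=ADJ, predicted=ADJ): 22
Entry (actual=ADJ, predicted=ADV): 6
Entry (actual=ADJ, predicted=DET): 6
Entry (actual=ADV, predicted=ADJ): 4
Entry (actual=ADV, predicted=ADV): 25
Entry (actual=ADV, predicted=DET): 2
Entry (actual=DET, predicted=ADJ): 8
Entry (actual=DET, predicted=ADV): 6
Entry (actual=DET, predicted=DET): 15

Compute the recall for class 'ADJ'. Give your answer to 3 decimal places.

0.647

recall = TP/(TP+FN).
ADJ: TP=22, FN=6+6=12 → 22/34 = 0.6471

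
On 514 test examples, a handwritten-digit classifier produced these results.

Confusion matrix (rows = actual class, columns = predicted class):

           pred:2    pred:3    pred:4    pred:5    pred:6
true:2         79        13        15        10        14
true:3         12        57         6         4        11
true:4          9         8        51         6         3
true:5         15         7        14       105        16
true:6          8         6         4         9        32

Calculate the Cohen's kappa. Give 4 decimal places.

Observed agreement pₒ = trace/N = 324/514 = 0.63035
Expected agreement pₑ = Σ (rowᵢ·colᵢ)/N² = (131·123 + 90·91 + 77·90 + 157·134 + 59·76)/514² = 0.21482
κ = (pₒ − pₑ)/(1 − pₑ) = (0.63035 − 0.21482)/(1 − 0.21482) = 0.5292

0.5292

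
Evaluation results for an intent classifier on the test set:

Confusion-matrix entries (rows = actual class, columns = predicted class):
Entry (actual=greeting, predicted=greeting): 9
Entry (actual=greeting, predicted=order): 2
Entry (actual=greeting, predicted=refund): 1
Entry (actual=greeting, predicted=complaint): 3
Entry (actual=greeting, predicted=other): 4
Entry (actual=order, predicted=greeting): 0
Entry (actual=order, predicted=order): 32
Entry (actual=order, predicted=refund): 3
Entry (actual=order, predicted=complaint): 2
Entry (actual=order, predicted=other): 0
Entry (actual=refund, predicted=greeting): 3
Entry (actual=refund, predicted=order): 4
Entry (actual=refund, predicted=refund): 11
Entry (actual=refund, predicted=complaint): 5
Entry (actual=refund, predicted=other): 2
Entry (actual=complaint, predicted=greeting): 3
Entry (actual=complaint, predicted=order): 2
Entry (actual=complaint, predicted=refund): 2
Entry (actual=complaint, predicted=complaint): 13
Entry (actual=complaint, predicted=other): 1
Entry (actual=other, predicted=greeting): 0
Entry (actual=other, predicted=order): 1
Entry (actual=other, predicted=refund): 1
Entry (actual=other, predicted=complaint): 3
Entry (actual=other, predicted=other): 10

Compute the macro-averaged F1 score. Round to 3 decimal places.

Per-class F1 score (2·TP/(2·TP+FP+FN)):
  greeting: TP=9, FP=0+3+3+0=6, FN=2+1+3+4=10 → 18/34 = 0.5294
  order: TP=32, FP=2+4+2+1=9, FN=0+3+2+0=5 → 64/78 = 0.8205
  refund: TP=11, FP=1+3+2+1=7, FN=3+4+5+2=14 → 22/43 = 0.5116
  complaint: TP=13, FP=3+2+5+3=13, FN=3+2+2+1=8 → 26/47 = 0.5532
  other: TP=10, FP=4+0+2+1=7, FN=0+1+1+3=5 → 20/32 = 0.6250
Macro-F1 score = mean = (0.5294 + 0.8205 + 0.5116 + 0.5532 + 0.6250) / 5 = 0.608

0.608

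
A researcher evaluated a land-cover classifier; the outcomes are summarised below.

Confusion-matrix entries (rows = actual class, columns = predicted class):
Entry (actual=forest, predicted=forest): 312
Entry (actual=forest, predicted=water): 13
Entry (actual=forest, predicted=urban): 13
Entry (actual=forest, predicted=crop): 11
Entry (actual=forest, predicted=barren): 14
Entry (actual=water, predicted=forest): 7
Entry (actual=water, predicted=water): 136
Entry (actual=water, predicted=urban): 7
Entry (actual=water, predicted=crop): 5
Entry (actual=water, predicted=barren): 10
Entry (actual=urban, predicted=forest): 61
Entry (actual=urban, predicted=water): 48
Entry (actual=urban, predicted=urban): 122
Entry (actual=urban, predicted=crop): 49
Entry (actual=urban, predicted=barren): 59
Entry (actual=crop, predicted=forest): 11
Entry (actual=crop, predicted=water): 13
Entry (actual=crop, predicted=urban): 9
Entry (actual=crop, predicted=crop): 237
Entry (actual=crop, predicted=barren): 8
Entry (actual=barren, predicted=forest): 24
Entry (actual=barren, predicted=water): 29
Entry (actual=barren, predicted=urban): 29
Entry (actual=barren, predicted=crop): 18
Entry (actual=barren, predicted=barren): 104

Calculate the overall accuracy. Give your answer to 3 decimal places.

Accuracy = trace / total = (312+136+122+237+104=911) / 1349 = 911/1349 = 0.675

0.675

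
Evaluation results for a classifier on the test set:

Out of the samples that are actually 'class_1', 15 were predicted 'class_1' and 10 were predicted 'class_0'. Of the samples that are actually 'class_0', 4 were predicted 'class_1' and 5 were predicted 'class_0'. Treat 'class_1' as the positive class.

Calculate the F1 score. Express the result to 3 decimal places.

0.682

Precision = TP/(TP+FP) = 15/19 = 0.7895
Recall = TP/(TP+FN) = 15/25 = 0.6000
F1 = 2·TP/(2·TP+FP+FN) = 30/44 = 0.682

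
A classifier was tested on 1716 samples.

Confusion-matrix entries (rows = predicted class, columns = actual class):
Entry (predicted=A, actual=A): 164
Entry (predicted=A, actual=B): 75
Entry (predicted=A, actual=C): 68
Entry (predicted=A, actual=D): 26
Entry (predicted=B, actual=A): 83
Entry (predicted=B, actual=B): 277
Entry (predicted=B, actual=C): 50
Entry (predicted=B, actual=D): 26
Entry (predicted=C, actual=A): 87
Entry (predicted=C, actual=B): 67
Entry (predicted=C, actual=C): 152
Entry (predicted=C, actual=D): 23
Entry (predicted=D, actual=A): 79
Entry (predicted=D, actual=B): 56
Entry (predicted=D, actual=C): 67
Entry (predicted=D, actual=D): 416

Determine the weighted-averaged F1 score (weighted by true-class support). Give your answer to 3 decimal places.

Per-class F1 score (2·TP/(2·TP+FP+FN)):
  A: TP=164, FP=75+68+26=169, FN=83+87+79=249 → 328/746 = 0.4397
  B: TP=277, FP=83+50+26=159, FN=75+67+56=198 → 554/911 = 0.6081
  C: TP=152, FP=87+67+23=177, FN=68+50+67=185 → 304/666 = 0.4565
  D: TP=416, FP=79+56+67=202, FN=26+26+23=75 → 832/1109 = 0.7502
Weighted-F1 score = Σ (supportᵢ/N)·F1 scoreᵢ with N=1716: (413/1716)·0.4397 + (475/1716)·0.6081 + (337/1716)·0.4565 + (491/1716)·0.7502 = 0.578

0.578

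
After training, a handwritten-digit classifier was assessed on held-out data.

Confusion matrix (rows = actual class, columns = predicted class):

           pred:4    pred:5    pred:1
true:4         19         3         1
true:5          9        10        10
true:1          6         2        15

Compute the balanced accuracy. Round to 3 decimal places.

Balanced accuracy = mean of per-class recall.
  4: recall = 19/23 = 0.8261
  5: recall = 10/29 = 0.3448
  1: recall = 15/23 = 0.6522
Mean = (0.8261 + 0.3448 + 0.6522) / 3 = 0.608

0.608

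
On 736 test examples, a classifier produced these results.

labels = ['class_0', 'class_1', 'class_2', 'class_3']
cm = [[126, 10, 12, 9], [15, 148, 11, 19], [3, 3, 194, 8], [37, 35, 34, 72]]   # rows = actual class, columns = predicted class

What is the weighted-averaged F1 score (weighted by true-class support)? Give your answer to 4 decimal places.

0.7192

Per-class F1 score (2·TP/(2·TP+FP+FN)):
  class_0: TP=126, FP=15+3+37=55, FN=10+12+9=31 → 252/338 = 0.74556
  class_1: TP=148, FP=10+3+35=48, FN=15+11+19=45 → 296/389 = 0.76093
  class_2: TP=194, FP=12+11+34=57, FN=3+3+8=14 → 388/459 = 0.84532
  class_3: TP=72, FP=9+19+8=36, FN=37+35+34=106 → 144/286 = 0.50350
Weighted-F1 score = Σ (supportᵢ/N)·F1 scoreᵢ with N=736: (157/736)·0.74556 + (193/736)·0.76093 + (208/736)·0.84532 + (178/736)·0.50350 = 0.7192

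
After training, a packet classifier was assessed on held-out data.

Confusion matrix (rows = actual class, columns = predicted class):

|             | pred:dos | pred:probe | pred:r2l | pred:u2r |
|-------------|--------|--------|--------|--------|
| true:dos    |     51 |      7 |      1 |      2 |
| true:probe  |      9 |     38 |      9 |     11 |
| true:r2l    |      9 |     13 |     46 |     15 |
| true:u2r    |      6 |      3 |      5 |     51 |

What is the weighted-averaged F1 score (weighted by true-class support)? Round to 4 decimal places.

0.6688

Per-class F1 score (2·TP/(2·TP+FP+FN)):
  dos: TP=51, FP=9+9+6=24, FN=7+1+2=10 → 102/136 = 0.75000
  probe: TP=38, FP=7+13+3=23, FN=9+9+11=29 → 76/128 = 0.59375
  r2l: TP=46, FP=1+9+5=15, FN=9+13+15=37 → 92/144 = 0.63889
  u2r: TP=51, FP=2+11+15=28, FN=6+3+5=14 → 102/144 = 0.70833
Weighted-F1 score = Σ (supportᵢ/N)·F1 scoreᵢ with N=276: (61/276)·0.75000 + (67/276)·0.59375 + (83/276)·0.63889 + (65/276)·0.70833 = 0.6688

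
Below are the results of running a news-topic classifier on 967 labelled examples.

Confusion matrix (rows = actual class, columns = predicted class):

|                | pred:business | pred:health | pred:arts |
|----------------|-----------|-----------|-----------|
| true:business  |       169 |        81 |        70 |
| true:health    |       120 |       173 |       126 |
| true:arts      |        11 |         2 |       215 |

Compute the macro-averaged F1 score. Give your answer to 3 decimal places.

Per-class F1 score (2·TP/(2·TP+FP+FN)):
  business: TP=169, FP=120+11=131, FN=81+70=151 → 338/620 = 0.5452
  health: TP=173, FP=81+2=83, FN=120+126=246 → 346/675 = 0.5126
  arts: TP=215, FP=70+126=196, FN=11+2=13 → 430/639 = 0.6729
Macro-F1 score = mean = (0.5452 + 0.5126 + 0.6729) / 3 = 0.577

0.577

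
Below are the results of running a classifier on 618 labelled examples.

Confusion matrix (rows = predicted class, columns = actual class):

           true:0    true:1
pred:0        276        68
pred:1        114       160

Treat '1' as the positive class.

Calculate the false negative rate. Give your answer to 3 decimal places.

FNR = FN/(FN+TP) = 68/(68+160) = 0.298

0.298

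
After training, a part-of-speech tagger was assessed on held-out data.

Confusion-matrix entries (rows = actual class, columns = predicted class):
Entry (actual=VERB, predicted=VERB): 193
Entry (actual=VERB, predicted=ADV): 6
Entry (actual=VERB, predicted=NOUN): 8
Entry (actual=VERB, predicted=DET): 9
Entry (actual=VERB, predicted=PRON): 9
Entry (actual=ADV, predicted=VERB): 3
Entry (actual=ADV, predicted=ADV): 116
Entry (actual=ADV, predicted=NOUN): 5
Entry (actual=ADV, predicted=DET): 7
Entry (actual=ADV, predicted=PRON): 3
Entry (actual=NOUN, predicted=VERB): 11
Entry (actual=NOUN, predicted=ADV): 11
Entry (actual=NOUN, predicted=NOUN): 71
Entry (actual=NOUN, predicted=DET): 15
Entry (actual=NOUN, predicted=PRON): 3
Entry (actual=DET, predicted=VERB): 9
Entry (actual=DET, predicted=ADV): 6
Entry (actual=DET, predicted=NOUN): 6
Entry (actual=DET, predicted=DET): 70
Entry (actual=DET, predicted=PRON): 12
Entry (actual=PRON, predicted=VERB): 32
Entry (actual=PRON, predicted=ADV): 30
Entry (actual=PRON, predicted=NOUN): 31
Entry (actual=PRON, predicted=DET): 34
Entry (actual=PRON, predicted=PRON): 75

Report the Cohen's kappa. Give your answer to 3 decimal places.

Observed agreement pₒ = trace/N = 525/775 = 0.6774
Expected agreement pₑ = Σ (rowᵢ·colᵢ)/N² = (225·248 + 134·169 + 111·121 + 103·135 + 202·102)/775² = 0.2104
κ = (pₒ − pₑ)/(1 − pₑ) = (0.6774 − 0.2104)/(1 − 0.2104) = 0.591

0.591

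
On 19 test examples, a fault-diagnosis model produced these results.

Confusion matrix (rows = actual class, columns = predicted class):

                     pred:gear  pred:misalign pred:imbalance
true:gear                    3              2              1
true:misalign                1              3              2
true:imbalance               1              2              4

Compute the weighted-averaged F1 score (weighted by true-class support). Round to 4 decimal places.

0.5285

Per-class F1 score (2·TP/(2·TP+FP+FN)):
  gear: TP=3, FP=1+1=2, FN=2+1=3 → 6/11 = 0.54545
  misalign: TP=3, FP=2+2=4, FN=1+2=3 → 6/13 = 0.46154
  imbalance: TP=4, FP=1+2=3, FN=1+2=3 → 8/14 = 0.57143
Weighted-F1 score = Σ (supportᵢ/N)·F1 scoreᵢ with N=19: (6/19)·0.54545 + (6/19)·0.46154 + (7/19)·0.57143 = 0.5285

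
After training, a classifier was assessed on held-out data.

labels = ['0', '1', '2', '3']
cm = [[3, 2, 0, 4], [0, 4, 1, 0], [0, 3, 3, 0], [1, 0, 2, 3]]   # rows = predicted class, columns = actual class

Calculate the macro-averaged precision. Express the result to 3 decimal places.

Per-class precision (TP/(TP+FP)):
  0: TP=3, FP=2+0+4=6 → 3/9 = 0.3333
  1: TP=4, FP=0+1+0=1 → 4/5 = 0.8000
  2: TP=3, FP=0+3+0=3 → 3/6 = 0.5000
  3: TP=3, FP=1+0+2=3 → 3/6 = 0.5000
Macro-precision = mean = (0.3333 + 0.8000 + 0.5000 + 0.5000) / 4 = 0.533

0.533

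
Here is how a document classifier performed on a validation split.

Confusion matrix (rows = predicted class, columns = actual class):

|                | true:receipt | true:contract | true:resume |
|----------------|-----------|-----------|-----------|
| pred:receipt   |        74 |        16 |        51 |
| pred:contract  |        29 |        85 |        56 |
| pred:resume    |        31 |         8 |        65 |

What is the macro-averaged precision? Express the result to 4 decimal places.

0.5499

Per-class precision (TP/(TP+FP)):
  receipt: TP=74, FP=16+51=67 → 74/141 = 0.52482
  contract: TP=85, FP=29+56=85 → 85/170 = 0.50000
  resume: TP=65, FP=31+8=39 → 65/104 = 0.62500
Macro-precision = mean = (0.52482 + 0.50000 + 0.62500) / 3 = 0.5499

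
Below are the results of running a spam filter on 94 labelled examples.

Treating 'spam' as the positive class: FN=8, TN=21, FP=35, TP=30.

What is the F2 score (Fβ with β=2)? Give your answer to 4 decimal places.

Fβ = (1+β²)·TP / ((1+β²)·TP + β²·FN + FP), with β²=4
= 5·30 / (5·30 + 4·8 + 35) = 0.6912

0.6912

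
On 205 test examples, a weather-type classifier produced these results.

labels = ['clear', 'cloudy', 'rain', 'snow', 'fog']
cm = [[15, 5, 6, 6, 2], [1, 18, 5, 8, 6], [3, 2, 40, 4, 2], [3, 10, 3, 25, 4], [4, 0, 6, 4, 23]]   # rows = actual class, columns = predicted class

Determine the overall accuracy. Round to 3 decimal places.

0.590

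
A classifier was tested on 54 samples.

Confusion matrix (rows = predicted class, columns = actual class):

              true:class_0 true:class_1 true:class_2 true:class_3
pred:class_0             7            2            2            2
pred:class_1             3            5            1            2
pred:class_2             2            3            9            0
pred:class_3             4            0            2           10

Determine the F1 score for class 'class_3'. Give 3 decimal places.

0.667

One-vs-rest for 'class_3': TP = diagonal; FP = other classes predicted 'class_3'; FN = 'class_3' predicted as other.
F1 score = 2·TP/(2·TP+FP+FN).
class_3: TP=10, FP=4+0+2=6, FN=2+2+0=4 → 20/30 = 0.6667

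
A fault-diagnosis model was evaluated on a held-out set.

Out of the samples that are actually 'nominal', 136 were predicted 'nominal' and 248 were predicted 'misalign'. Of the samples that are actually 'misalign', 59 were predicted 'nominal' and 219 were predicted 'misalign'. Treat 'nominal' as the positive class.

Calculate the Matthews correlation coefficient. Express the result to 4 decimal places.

0.1537

MCC = (TP·TN − FP·FN) / √((TP+FP)(TP+FN)(TN+FP)(TN+FN))
Numerator = 136·219 − 59·248 = 15152
Denominator = √(195·384·278·467) = √9721370880 = 98597.0125
MCC = 15152 / 98597.0125 = 0.1537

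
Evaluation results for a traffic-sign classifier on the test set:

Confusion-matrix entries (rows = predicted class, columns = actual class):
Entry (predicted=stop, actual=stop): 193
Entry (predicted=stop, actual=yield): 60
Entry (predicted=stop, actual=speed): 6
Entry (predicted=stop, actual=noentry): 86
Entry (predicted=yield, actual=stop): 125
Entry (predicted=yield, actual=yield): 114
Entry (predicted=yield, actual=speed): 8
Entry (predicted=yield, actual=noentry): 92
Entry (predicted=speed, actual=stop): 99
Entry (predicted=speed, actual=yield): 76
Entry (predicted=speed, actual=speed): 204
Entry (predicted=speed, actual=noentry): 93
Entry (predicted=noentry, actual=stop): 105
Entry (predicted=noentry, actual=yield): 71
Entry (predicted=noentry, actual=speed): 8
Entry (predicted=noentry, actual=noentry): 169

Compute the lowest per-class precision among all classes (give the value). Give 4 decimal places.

0.3363

Per-class precision (TP/(TP+FP)):
  stop: TP=193, FP=60+6+86=152 → 193/345 = 0.55942
  yield: TP=114, FP=125+8+92=225 → 114/339 = 0.33628
  speed: TP=204, FP=99+76+93=268 → 204/472 = 0.43220
  noentry: TP=169, FP=105+71+8=184 → 169/353 = 0.47875
Lowest is class 'yield' with precision = 0.3363.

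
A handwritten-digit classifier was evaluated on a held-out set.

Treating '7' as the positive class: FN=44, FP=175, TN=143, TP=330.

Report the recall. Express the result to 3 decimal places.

0.882

Recall = TP/(TP+FN) = 330/(330+44) = 330/374 = 0.882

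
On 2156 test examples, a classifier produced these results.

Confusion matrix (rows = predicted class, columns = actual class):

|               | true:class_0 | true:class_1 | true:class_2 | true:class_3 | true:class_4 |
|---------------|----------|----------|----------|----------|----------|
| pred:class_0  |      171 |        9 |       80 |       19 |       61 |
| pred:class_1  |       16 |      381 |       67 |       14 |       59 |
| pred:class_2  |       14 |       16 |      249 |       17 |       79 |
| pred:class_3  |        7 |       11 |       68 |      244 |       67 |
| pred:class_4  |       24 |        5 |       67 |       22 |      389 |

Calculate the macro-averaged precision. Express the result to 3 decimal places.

Per-class precision (TP/(TP+FP)):
  class_0: TP=171, FP=9+80+19+61=169 → 171/340 = 0.5029
  class_1: TP=381, FP=16+67+14+59=156 → 381/537 = 0.7095
  class_2: TP=249, FP=14+16+17+79=126 → 249/375 = 0.6640
  class_3: TP=244, FP=7+11+68+67=153 → 244/397 = 0.6146
  class_4: TP=389, FP=24+5+67+22=118 → 389/507 = 0.7673
Macro-precision = mean = (0.5029 + 0.7095 + 0.6640 + 0.6146 + 0.7673) / 5 = 0.652

0.652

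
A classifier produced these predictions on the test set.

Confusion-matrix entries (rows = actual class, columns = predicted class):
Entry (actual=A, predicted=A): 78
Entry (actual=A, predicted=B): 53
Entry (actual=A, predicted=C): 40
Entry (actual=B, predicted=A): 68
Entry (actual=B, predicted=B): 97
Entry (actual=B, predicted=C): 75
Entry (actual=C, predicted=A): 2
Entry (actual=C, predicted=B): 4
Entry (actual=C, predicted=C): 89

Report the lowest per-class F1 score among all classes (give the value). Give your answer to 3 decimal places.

0.489

Per-class F1 score (2·TP/(2·TP+FP+FN)):
  A: TP=78, FP=68+2=70, FN=53+40=93 → 156/319 = 0.4890
  B: TP=97, FP=53+4=57, FN=68+75=143 → 194/394 = 0.4924
  C: TP=89, FP=40+75=115, FN=2+4=6 → 178/299 = 0.5953
Lowest is class 'A' with F1 score = 0.489.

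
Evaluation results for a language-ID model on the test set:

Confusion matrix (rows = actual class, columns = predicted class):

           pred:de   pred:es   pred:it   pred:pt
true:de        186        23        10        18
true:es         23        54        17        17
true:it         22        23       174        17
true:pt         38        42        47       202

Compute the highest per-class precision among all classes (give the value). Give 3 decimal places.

0.795

Per-class precision (TP/(TP+FP)):
  de: TP=186, FP=23+22+38=83 → 186/269 = 0.6914
  es: TP=54, FP=23+23+42=88 → 54/142 = 0.3803
  it: TP=174, FP=10+17+47=74 → 174/248 = 0.7016
  pt: TP=202, FP=18+17+17=52 → 202/254 = 0.7953
Highest is class 'pt' with precision = 0.795.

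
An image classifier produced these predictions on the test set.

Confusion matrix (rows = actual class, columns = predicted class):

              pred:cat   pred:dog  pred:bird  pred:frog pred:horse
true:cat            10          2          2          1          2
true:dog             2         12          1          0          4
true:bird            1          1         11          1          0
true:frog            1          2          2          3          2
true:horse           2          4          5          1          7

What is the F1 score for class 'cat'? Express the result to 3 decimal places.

Take TP from the diagonal, FP from the rest of the 'cat' prediction marginal, FN from the rest of the 'cat' actual marginal.
F1 score = 2·TP/(2·TP+FP+FN).
cat: TP=10, FP=2+1+1+2=6, FN=2+2+1+2=7 → 20/33 = 0.6061

0.606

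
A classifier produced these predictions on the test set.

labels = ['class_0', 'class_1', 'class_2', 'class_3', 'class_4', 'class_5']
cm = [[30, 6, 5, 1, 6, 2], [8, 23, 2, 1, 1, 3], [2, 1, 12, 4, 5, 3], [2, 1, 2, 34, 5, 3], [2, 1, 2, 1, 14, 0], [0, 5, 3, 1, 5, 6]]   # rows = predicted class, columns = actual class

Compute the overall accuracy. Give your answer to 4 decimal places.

Accuracy = trace / total = (30+23+12+34+14+6=119) / 202 = 119/202 = 0.5891

0.5891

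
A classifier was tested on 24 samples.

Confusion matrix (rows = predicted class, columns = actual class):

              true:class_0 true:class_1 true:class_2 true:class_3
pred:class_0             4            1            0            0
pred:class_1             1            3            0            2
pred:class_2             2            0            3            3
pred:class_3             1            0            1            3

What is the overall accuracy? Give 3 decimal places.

0.542

Accuracy = trace / total = (4+3+3+3=13) / 24 = 13/24 = 0.542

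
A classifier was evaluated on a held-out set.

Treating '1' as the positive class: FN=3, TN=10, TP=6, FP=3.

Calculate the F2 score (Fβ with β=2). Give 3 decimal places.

0.667

Fβ = (1+β²)·TP / ((1+β²)·TP + β²·FN + FP), with β²=4
= 5·6 / (5·6 + 4·3 + 3) = 0.667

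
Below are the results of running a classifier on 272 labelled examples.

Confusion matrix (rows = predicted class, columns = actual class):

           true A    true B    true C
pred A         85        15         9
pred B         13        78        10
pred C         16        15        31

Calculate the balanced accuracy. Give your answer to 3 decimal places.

Balanced accuracy = mean of per-class recall.
  A: recall = 85/114 = 0.7456
  B: recall = 78/108 = 0.7222
  C: recall = 31/50 = 0.6200
Mean = (0.7456 + 0.7222 + 0.6200) / 3 = 0.696

0.696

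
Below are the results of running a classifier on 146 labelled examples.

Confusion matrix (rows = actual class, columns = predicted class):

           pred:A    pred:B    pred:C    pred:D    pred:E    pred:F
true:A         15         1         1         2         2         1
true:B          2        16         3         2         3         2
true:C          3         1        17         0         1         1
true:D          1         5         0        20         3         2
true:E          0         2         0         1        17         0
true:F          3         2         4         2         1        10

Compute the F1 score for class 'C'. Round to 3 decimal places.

0.708

Take TP from the diagonal, FP from the rest of the 'C' prediction marginal, FN from the rest of the 'C' actual marginal.
F1 score = 2·TP/(2·TP+FP+FN).
C: TP=17, FP=1+3+0+0+4=8, FN=3+1+0+1+1=6 → 34/48 = 0.7083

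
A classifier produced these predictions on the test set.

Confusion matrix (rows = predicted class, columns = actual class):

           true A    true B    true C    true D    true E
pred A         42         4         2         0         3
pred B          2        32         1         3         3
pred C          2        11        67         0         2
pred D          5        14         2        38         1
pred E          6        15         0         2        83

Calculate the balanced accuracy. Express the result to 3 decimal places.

0.775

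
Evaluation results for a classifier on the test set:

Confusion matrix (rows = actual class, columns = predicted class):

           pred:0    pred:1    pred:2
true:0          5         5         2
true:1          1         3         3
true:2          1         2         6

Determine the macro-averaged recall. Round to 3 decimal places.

0.504

Per-class recall (TP/(TP+FN)):
  0: TP=5, FN=5+2=7 → 5/12 = 0.4167
  1: TP=3, FN=1+3=4 → 3/7 = 0.4286
  2: TP=6, FN=1+2=3 → 6/9 = 0.6667
Macro-recall = mean = (0.4167 + 0.4286 + 0.6667) / 3 = 0.504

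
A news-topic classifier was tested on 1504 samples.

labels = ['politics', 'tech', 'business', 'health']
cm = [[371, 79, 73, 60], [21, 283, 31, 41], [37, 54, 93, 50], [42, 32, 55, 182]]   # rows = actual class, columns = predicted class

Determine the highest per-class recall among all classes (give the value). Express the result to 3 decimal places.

0.753

Per-class recall (TP/(TP+FN)):
  politics: TP=371, FN=79+73+60=212 → 371/583 = 0.6364
  tech: TP=283, FN=21+31+41=93 → 283/376 = 0.7527
  business: TP=93, FN=37+54+50=141 → 93/234 = 0.3974
  health: TP=182, FN=42+32+55=129 → 182/311 = 0.5852
Highest is class 'tech' with recall = 0.753.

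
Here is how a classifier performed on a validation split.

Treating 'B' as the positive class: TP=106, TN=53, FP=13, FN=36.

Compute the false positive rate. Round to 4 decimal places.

FPR = FP/(FP+TN) = 13/(13+53) = 0.1970

0.1970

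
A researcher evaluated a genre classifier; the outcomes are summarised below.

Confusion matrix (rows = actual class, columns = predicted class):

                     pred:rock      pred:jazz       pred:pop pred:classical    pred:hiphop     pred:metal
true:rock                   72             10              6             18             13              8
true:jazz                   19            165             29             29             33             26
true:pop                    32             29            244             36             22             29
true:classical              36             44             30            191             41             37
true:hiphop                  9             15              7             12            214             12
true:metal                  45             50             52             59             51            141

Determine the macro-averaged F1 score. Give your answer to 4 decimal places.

Per-class F1 score (2·TP/(2·TP+FP+FN)):
  rock: TP=72, FP=19+32+36+9+45=141, FN=10+6+18+13+8=55 → 144/340 = 0.42353
  jazz: TP=165, FP=10+29+44+15+50=148, FN=19+29+29+33+26=136 → 330/614 = 0.53746
  pop: TP=244, FP=6+29+30+7+52=124, FN=32+29+36+22+29=148 → 488/760 = 0.64211
  classical: TP=191, FP=18+29+36+12+59=154, FN=36+44+30+41+37=188 → 382/724 = 0.52762
  hiphop: TP=214, FP=13+33+22+41+51=160, FN=9+15+7+12+12=55 → 428/643 = 0.66563
  metal: TP=141, FP=8+26+29+37+12=112, FN=45+50+52+59+51=257 → 282/651 = 0.43318
Macro-F1 score = mean = (0.42353 + 0.53746 + 0.64211 + 0.52762 + 0.66563 + 0.43318) / 6 = 0.5383

0.5383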